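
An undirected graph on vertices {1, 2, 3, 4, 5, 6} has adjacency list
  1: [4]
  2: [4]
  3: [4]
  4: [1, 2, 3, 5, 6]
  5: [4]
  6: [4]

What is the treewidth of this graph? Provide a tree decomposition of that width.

Each bag holds 2 vertices, so the decomposition has width 1, which upper-bounds the treewidth. Since G has at least one edge (e.g. 2–4), it is not an edgeless graph, so tw(G) ≥ 1. Therefore the treewidth is 1.

Treewidth 1.
Bags: B1 = {2, 4}  B2 = {4, 5}  B3 = {1, 4}  B4 = {3, 4}  B5 = {4, 6}
Tree: B1–B2, B2–B3, B2–B4, B1–B5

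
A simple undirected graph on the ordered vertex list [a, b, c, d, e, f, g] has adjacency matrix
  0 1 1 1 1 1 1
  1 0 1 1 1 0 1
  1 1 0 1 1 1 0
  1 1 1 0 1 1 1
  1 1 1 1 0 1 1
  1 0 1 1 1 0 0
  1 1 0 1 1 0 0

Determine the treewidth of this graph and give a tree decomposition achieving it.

The largest bag has 5 vertices, giving width 4; this decomposition certifies tw(G) ≤ 4. On the other hand G contains the 5-clique {a, b, d, e, g}. A clique must lie in a single bag of any decomposition, so no decomposition can have width below 4. Hence tw(G) = 4 exactly.

Treewidth 4.
One optimal decomposition is:
Bags: B1 = {a, b, d, e, g}  B2 = {a, b, c, d, e}  B3 = {a, c, d, e, f}
Tree: B1–B2, B2–B3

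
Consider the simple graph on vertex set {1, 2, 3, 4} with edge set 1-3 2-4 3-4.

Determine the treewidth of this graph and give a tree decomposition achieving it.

The largest bag has 2 vertices, giving width 1; this decomposition certifies tw(G) ≤ 1. Any graph with an edge has treewidth ≥ 1, and G has the edge 4–3. Combining the bounds, tw(G) = 1.

Treewidth 1.
One such decomposition:
Bags: B1 = {3, 4}  B2 = {2, 4}  B3 = {1, 3}
Tree: B1–B2, B1–B3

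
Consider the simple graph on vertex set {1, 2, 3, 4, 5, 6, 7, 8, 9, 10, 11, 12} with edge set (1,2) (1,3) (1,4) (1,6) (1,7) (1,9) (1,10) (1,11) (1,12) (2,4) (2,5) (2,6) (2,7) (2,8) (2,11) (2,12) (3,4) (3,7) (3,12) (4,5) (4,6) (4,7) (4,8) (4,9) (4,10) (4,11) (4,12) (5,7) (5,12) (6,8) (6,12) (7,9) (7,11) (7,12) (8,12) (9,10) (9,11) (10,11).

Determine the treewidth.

4

A width-4 tree decomposition is:
Bags: B1 = {1, 2, 4, 7, 11}  B2 = {1, 2, 4, 7, 12}  B3 = {1, 4, 7, 9, 11}  B4 = {1, 2, 4, 6, 12}  B5 = {2, 4, 5, 7, 12}  B6 = {1, 4, 9, 10, 11}  B7 = {1, 3, 4, 7, 12}  B8 = {2, 4, 6, 8, 12}
Tree: B1–B2, B1–B3, B2–B4, B2–B5, B3–B6, B2–B7, B4–B8
Every bag has size at most 5, so the width is 5 − 1 = 4 and tw(G) ≤ 4. On the other hand G contains the 5-clique {2, 4, 6, 8, 12}. A clique must lie in a single bag of any decomposition, so no decomposition can have width below 4. Hence tw(G) = 4 exactly.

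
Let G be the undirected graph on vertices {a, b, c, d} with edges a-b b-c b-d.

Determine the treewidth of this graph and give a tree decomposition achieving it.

Every bag has size at most 2, so the width is 2 − 1 = 1 and tw(G) ≤ 1. Any graph with an edge has treewidth ≥ 1, and G has the edge d–b. The upper and lower bounds meet at 1, so that is the treewidth.

Treewidth 1.
One optimal decomposition is:
Bags: B1 = {b, d}  B2 = {a, b}  B3 = {b, c}
Tree: B1–B2, B2–B3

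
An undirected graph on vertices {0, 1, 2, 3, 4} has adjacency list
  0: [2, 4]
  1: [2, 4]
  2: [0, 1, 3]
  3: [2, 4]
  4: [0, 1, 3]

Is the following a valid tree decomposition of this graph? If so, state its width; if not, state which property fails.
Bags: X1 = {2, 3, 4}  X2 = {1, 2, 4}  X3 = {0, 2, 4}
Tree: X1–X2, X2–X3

Every vertex of G appears in some bag (union = {0, 1, 2, 3, 4}); every edge is covered by a bag; and for each vertex v the set of bags containing v is connected in the bag tree. The decomposition is therefore valid. The largest bag has 3 vertices, so the width is 2.

Yes; width 2.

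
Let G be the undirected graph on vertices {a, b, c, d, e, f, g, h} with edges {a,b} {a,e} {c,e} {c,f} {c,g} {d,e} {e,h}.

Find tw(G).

1

A width-1 tree decomposition is:
Bags: B1 = {c, e}  B2 = {e, h}  B3 = {a, e}  B4 = {d, e}  B5 = {c, g}  B6 = {c, f}  B7 = {a, b}
Tree: B1–B2, B2–B3, B3–B4, B1–B5, B1–B6, B3–B7
Every bag has size at most 2, so the width is 2 − 1 = 1 and tw(G) ≤ 1. G has an edge, so its treewidth is at least 1. Therefore the treewidth is 1.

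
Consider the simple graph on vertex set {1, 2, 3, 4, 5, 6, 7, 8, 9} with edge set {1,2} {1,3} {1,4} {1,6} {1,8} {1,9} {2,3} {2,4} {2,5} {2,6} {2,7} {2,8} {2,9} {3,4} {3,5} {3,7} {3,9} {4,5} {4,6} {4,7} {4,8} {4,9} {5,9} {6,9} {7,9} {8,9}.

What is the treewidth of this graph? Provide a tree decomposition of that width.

The largest bag has 5 vertices, giving width 4; this decomposition certifies tw(G) ≤ 4. Conversely, {1, 2, 4, 8, 9} is a clique of size 5, and the vertices of any clique must share a bag in every tree decomposition; so some bag has ≥ 5 vertices and tw(G) ≥ 4. Therefore the treewidth is 4.

Treewidth 4.
One such decomposition:
Bags: B1 = {1, 2, 4, 6, 9}  B2 = {1, 2, 3, 4, 9}  B3 = {2, 3, 4, 5, 9}  B4 = {1, 2, 4, 8, 9}  B5 = {2, 3, 4, 7, 9}
Tree: B1–B2, B2–B3, B1–B4, B2–B5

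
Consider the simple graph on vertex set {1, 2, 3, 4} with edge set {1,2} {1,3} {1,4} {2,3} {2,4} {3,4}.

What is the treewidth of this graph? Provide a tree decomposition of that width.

Treewidth 3.
One such decomposition:
Bags: B1 = {1, 2, 3, 4}
Tree: (single bag)

With just one bag of size 4, the width is 4 − 1 = 3, so tw(G) ≤ 3. For the lower bound, the 4 vertices {1, 2, 3, 4} are pairwise adjacent, and any tree decomposition puts a clique entirely inside one bag — forcing width ≥ 3. Hence tw(G) = 3 exactly.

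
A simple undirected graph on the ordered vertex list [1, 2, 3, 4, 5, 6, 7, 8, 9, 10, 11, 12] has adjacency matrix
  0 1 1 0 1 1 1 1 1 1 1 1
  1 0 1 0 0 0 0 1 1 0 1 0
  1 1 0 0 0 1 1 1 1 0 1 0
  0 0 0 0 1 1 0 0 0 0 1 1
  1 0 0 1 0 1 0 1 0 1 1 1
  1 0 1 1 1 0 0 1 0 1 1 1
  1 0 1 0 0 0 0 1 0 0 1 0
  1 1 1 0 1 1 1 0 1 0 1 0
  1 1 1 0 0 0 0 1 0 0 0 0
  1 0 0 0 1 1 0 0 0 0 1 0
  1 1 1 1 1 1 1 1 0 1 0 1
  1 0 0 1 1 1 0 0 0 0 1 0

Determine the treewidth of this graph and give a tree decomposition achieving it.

Every bag has size at most 5, so the width is 5 − 1 = 4 and tw(G) ≤ 4. For the lower bound, the 5 vertices {1, 2, 3, 8, 9} are pairwise adjacent, and any tree decomposition puts a clique entirely inside one bag — forcing width ≥ 4. Hence tw(G) = 4 exactly.

Treewidth 4.
Bags: B1 = {1, 5, 6, 8, 11}  B2 = {1, 5, 6, 11, 12}  B3 = {1, 3, 6, 8, 11}  B4 = {1, 2, 3, 8, 11}  B5 = {1, 5, 6, 10, 11}  B6 = {1, 3, 7, 8, 11}  B7 = {1, 2, 3, 8, 9}  B8 = {4, 5, 6, 11, 12}
Tree: B1–B2, B1–B3, B3–B4, B1–B5, B3–B6, B4–B7, B2–B8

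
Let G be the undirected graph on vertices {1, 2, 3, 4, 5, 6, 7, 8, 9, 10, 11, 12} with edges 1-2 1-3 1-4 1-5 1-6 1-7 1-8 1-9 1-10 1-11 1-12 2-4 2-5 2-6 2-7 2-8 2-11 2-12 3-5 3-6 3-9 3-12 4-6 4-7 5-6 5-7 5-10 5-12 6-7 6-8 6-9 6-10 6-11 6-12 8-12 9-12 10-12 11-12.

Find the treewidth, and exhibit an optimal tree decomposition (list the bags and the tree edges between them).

Each bag holds 5 vertices, so the decomposition has width 4, which upper-bounds the treewidth. Conversely, {1, 2, 4, 6, 7} is a clique of size 5, and the vertices of any clique must share a bag in every tree decomposition; so some bag has ≥ 5 vertices and tw(G) ≥ 4. Hence tw(G) = 4 exactly.

Treewidth 4.
Bags: B1 = {1, 2, 5, 6, 12}  B2 = {1, 2, 6, 8, 12}  B3 = {1, 2, 5, 6, 7}  B4 = {1, 2, 6, 11, 12}  B5 = {1, 3, 5, 6, 12}  B6 = {1, 3, 6, 9, 12}  B7 = {1, 5, 6, 10, 12}  B8 = {1, 2, 4, 6, 7}
Tree: B1–B2, B1–B3, B1–B4, B1–B5, B5–B6, B1–B7, B3–B8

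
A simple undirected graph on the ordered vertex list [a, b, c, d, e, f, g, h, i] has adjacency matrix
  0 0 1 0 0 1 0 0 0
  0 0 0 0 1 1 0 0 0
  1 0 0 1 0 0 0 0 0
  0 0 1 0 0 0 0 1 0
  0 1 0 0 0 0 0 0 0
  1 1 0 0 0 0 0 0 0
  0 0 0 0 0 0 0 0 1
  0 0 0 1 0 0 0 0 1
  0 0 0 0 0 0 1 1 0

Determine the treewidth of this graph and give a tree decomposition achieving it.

Every bag has size at most 2, so the width is 2 − 1 = 1 and tw(G) ≤ 1. Since G has at least one edge (e.g. e–b), it is not an edgeless graph, so tw(G) ≥ 1. Hence tw(G) = 1 exactly.

Treewidth 1.
Bags: B1 = {b, e}  B2 = {b, f}  B3 = {a, f}  B4 = {a, c}  B5 = {c, d}  B6 = {d, h}  B7 = {h, i}  B8 = {g, i}
Tree: B1–B2, B2–B3, B3–B4, B4–B5, B5–B6, B6–B7, B7–B8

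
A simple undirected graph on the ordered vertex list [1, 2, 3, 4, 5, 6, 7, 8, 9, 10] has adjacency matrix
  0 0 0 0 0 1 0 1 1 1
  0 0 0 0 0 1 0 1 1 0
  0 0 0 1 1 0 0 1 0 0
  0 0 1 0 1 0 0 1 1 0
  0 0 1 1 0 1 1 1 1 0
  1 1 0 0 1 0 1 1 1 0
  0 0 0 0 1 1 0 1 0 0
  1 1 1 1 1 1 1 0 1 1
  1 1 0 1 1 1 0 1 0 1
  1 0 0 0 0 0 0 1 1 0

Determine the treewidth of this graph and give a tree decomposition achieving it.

The largest bag has 4 vertices, giving width 3; this decomposition certifies tw(G) ≤ 3. For the lower bound, the 4 vertices {1, 8, 9, 10} are pairwise adjacent, and any tree decomposition puts a clique entirely inside one bag — forcing width ≥ 3. Combining the bounds, tw(G) = 3.

Treewidth 3.
One optimal decomposition is:
Bags: B1 = {1, 6, 8, 9}  B2 = {5, 6, 8, 9}  B3 = {4, 5, 8, 9}  B4 = {2, 6, 8, 9}  B5 = {5, 6, 7, 8}  B6 = {3, 4, 5, 8}  B7 = {1, 8, 9, 10}
Tree: B1–B2, B2–B3, B1–B4, B2–B5, B3–B6, B1–B7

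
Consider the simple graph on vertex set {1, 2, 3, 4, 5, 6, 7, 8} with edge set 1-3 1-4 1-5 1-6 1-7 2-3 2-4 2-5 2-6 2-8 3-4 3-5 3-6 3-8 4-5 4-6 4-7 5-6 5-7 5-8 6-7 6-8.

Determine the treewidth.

4

A width-4 tree decomposition is:
Bags: B1 = {2, 3, 4, 5, 6}  B2 = {2, 3, 5, 6, 8}  B3 = {1, 3, 4, 5, 6}  B4 = {1, 4, 5, 6, 7}
Tree: B1–B2, B1–B3, B3–B4
The largest bag has 5 vertices, giving width 4; this decomposition certifies tw(G) ≤ 4. For the lower bound, the 5 vertices {1, 3, 4, 5, 6} are pairwise adjacent, and any tree decomposition puts a clique entirely inside one bag — forcing width ≥ 4. The upper and lower bounds meet at 4, so that is the treewidth.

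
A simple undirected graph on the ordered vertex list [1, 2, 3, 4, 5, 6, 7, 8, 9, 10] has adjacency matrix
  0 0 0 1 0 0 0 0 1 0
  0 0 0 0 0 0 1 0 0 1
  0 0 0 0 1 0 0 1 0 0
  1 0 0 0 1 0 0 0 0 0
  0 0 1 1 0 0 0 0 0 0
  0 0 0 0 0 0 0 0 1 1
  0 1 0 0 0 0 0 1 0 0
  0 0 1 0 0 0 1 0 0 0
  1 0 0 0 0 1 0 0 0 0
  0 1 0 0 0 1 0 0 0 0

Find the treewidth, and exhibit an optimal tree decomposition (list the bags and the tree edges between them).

Each bag holds 3 vertices, so the decomposition has width 2, which upper-bounds the treewidth. For the lower bound, G contains the cycle 3–5–4–1–9–6–10–2–7–8–3, so G is not a forest; only forests have treewidth ≤ 1, hence tw(G) ≥ 2. Combining the bounds, tw(G) = 2.

Treewidth 2.
Bags: B1 = {3, 4, 5}  B2 = {1, 3, 4}  B3 = {1, 3, 9}  B4 = {3, 6, 9}  B5 = {3, 6, 10}  B6 = {2, 3, 10}  B7 = {2, 3, 7}  B8 = {3, 7, 8}
Tree: B1–B2, B2–B3, B3–B4, B4–B5, B5–B6, B6–B7, B7–B8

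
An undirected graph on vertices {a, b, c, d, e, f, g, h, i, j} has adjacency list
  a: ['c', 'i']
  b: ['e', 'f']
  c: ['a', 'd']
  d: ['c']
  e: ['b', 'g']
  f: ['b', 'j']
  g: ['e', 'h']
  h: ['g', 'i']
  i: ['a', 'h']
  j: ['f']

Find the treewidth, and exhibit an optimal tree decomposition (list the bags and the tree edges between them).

Every bag has size at most 2, so the width is 2 − 1 = 1 and tw(G) ≤ 1. Since G has at least one edge (e.g. j–f), it is not an edgeless graph, so tw(G) ≥ 1. Therefore the treewidth is 1.

Treewidth 1.
One optimal decomposition is:
Bags: B1 = {f, j}  B2 = {b, f}  B3 = {b, e}  B4 = {e, g}  B5 = {g, h}  B6 = {h, i}  B7 = {a, i}  B8 = {a, c}  B9 = {c, d}
Tree: B1–B2, B2–B3, B3–B4, B4–B5, B5–B6, B6–B7, B7–B8, B8–B9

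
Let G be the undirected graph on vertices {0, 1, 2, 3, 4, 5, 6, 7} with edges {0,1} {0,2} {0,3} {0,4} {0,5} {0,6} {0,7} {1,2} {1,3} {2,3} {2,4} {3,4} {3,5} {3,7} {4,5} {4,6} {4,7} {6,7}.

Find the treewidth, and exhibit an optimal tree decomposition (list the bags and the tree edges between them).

Treewidth 3.
One such decomposition:
Bags: B1 = {0, 3, 4, 7}  B2 = {0, 4, 6, 7}  B3 = {0, 3, 4, 5}  B4 = {0, 2, 3, 4}  B5 = {0, 1, 2, 3}
Tree: B1–B2, B1–B3, B1–B4, B4–B5

Each bag holds 4 vertices, so the decomposition has width 3, which upper-bounds the treewidth. On the other hand G contains the 4-clique {0, 1, 2, 3}. A clique must lie in a single bag of any decomposition, so no decomposition can have width below 3. Therefore the treewidth is 3.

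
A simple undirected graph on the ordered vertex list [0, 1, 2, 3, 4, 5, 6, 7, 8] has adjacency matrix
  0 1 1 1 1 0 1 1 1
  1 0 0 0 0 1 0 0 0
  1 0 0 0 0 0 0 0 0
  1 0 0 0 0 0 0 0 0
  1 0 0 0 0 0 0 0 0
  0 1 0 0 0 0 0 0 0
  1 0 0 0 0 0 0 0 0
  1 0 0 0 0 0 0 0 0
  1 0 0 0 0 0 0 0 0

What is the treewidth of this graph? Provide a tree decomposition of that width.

Treewidth 1.
One optimal decomposition is:
Bags: B1 = {0, 2}  B2 = {0, 1}  B3 = {0, 6}  B4 = {0, 7}  B5 = {0, 4}  B6 = {1, 5}  B7 = {0, 8}  B8 = {0, 3}
Tree: B1–B2, B2–B3, B1–B4, B3–B5, B2–B6, B1–B7, B7–B8

The largest bag has 2 vertices, giving width 1; this decomposition certifies tw(G) ≤ 1. Any graph with an edge has treewidth ≥ 1, and G has the edge 0–2. The upper and lower bounds meet at 1, so that is the treewidth.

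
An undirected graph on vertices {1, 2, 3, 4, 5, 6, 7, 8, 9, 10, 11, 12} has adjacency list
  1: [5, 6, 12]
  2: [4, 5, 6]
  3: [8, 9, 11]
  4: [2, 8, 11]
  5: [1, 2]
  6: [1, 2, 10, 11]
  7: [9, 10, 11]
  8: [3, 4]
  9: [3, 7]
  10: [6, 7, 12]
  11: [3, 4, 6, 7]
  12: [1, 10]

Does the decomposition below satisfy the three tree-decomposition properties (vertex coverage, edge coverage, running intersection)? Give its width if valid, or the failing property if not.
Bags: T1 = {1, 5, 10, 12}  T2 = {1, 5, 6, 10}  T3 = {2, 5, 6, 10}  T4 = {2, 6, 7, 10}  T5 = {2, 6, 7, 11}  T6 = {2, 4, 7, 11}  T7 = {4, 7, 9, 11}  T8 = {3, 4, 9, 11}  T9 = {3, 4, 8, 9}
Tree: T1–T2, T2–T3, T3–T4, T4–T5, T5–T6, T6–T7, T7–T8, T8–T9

Every vertex of G appears in some bag (union = {1, 2, 3, 4, 5, 6, 7, 8, 9, 10, 11, 12}); every edge is covered by a bag; and for each vertex v the set of bags containing v is connected in the bag tree. The decomposition is therefore valid. The largest bag has 4 vertices, so the width is 3.

Yes; width 3.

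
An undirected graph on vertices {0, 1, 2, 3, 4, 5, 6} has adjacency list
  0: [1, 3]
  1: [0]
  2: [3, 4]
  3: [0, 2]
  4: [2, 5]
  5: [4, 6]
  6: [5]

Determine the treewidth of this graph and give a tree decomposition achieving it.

Treewidth 1.
One optimal decomposition is:
Bags: B1 = {5, 6}  B2 = {4, 5}  B3 = {2, 4}  B4 = {2, 3}  B5 = {0, 3}  B6 = {0, 1}
Tree: B1–B2, B2–B3, B3–B4, B4–B5, B5–B6

The largest bag has 2 vertices, giving width 1; this decomposition certifies tw(G) ≤ 1. G has an edge, so its treewidth is at least 1. Combining the bounds, tw(G) = 1.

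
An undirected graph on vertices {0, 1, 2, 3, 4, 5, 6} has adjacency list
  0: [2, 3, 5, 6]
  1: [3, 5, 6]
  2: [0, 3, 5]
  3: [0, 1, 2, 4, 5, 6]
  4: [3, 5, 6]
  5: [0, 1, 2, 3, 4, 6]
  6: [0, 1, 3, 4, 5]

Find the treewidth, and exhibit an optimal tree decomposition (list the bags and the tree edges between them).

Each bag holds 4 vertices, so the decomposition has width 3, which upper-bounds the treewidth. For the lower bound, the 4 vertices {0, 2, 3, 5} are pairwise adjacent, and any tree decomposition puts a clique entirely inside one bag — forcing width ≥ 3. Therefore the treewidth is 3.

Treewidth 3.
Bags: B1 = {0, 3, 5, 6}  B2 = {3, 4, 5, 6}  B3 = {1, 3, 5, 6}  B4 = {0, 2, 3, 5}
Tree: B1–B2, B1–B3, B1–B4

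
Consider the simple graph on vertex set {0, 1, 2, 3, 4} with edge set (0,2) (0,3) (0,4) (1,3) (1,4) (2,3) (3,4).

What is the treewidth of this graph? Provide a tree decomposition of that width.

Each bag holds 3 vertices, so the decomposition has width 2, which upper-bounds the treewidth. On the other hand G contains the 3-clique {0, 2, 3}. A clique must lie in a single bag of any decomposition, so no decomposition can have width below 2. The upper and lower bounds meet at 2, so that is the treewidth.

Treewidth 2.
Bags: B1 = {0, 3, 4}  B2 = {1, 3, 4}  B3 = {0, 2, 3}
Tree: B1–B2, B1–B3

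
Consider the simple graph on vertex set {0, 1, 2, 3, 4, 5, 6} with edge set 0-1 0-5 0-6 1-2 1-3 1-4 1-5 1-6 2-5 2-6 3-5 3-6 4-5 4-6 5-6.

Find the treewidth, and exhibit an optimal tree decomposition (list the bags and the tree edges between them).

Treewidth 3.
One optimal decomposition is:
Bags: B1 = {0, 1, 5, 6}  B2 = {1, 2, 5, 6}  B3 = {1, 4, 5, 6}  B4 = {1, 3, 5, 6}
Tree: B1–B2, B1–B3, B1–B4

The largest bag has 4 vertices, giving width 3; this decomposition certifies tw(G) ≤ 3. Conversely, {0, 1, 5, 6} is a clique of size 4, and the vertices of any clique must share a bag in every tree decomposition; so some bag has ≥ 4 vertices and tw(G) ≥ 3. Therefore the treewidth is 3.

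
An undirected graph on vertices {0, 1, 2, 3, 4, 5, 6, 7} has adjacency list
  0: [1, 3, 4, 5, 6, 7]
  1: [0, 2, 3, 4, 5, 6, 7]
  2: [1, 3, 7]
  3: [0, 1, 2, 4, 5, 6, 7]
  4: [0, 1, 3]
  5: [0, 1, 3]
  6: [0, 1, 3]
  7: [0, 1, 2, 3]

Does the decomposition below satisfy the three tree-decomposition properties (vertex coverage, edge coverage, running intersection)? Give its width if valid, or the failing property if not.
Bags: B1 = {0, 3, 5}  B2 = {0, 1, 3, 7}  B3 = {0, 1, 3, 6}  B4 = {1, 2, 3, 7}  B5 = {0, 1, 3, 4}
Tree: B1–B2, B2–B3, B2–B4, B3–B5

No — edge (1,5) lies in no bag.

A tree decomposition must satisfy three properties: every vertex lies in some bag; for every edge, both endpoints lie together in some bag; and for every vertex, the bags containing it form a connected subtree. Here edge (1,5) lies in no bag, so the decomposition is invalid.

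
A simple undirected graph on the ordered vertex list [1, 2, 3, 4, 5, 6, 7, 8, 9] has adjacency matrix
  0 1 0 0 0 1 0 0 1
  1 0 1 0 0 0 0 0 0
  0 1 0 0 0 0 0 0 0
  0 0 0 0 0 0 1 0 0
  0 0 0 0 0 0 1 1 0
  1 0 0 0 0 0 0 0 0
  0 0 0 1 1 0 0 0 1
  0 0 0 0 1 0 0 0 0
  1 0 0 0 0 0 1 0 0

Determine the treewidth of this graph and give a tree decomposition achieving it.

Every bag has size at most 2, so the width is 2 − 1 = 1 and tw(G) ≤ 1. Any graph with an edge has treewidth ≥ 1, and G has the edge 5–8. The upper and lower bounds meet at 1, so that is the treewidth.

Treewidth 1.
One such decomposition:
Bags: B1 = {5, 8}  B2 = {5, 7}  B3 = {7, 9}  B4 = {1, 9}  B5 = {1, 6}  B6 = {4, 7}  B7 = {1, 2}  B8 = {2, 3}
Tree: B1–B2, B2–B3, B3–B4, B4–B5, B3–B6, B4–B7, B7–B8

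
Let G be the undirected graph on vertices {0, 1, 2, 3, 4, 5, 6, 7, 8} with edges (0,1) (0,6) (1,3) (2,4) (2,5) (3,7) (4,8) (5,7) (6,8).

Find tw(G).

2

A width-2 tree decomposition is:
Bags: B1 = {2, 4, 5}  B2 = {4, 5, 8}  B3 = {5, 6, 8}  B4 = {0, 5, 6}  B5 = {0, 1, 5}  B6 = {1, 3, 5}  B7 = {3, 5, 7}
Tree: B1–B2, B2–B3, B3–B4, B4–B5, B5–B6, B6–B7
Each bag holds 3 vertices, so the decomposition has width 2, which upper-bounds the treewidth. For the lower bound, G contains the cycle 5–2–4–8–6–0–1–3–7–5, so G is not a forest; only forests have treewidth ≤ 1, hence tw(G) ≥ 2. Combining the bounds, tw(G) = 2.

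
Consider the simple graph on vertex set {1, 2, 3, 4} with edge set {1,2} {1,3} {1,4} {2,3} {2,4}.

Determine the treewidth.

A width-2 tree decomposition is:
Bags: B1 = {1, 2, 4}  B2 = {1, 2, 3}
Tree: B1–B2
The largest bag has 3 vertices, giving width 2; this decomposition certifies tw(G) ≤ 2. For the lower bound, the 3 vertices {1, 2, 3} are pairwise adjacent, and any tree decomposition puts a clique entirely inside one bag — forcing width ≥ 2. Hence tw(G) = 2 exactly.

2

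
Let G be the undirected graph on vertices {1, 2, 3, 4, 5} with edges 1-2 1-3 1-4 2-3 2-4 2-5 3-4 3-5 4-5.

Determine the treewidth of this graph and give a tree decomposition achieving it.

Treewidth 3.
Bags: B1 = {1, 2, 3, 4}  B2 = {2, 3, 4, 5}
Tree: B1–B2

The largest bag has 4 vertices, giving width 3; this decomposition certifies tw(G) ≤ 3. Conversely, {1, 2, 3, 4} is a clique of size 4, and the vertices of any clique must share a bag in every tree decomposition; so some bag has ≥ 4 vertices and tw(G) ≥ 3. Hence tw(G) = 3 exactly.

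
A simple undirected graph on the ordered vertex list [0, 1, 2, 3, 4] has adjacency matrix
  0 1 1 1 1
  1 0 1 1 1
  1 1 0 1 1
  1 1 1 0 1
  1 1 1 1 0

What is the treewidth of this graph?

4

A width-4 tree decomposition is:
Bags: B1 = {0, 1, 2, 3, 4}
Tree: (single bag)
A single bag containing all 5 vertices is trivially a valid decomposition of width 4. On the other hand G contains the 5-clique {0, 1, 2, 3, 4}. A clique must lie in a single bag of any decomposition, so no decomposition can have width below 4. Hence tw(G) = 4 exactly.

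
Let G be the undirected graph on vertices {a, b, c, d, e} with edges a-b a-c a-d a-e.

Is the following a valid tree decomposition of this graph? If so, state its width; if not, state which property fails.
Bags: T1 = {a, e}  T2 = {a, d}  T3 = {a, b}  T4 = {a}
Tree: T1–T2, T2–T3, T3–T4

A tree decomposition must satisfy three properties: every vertex lies in some bag; for every edge, both endpoints lie together in some bag; and for every vertex, the bags containing it form a connected subtree. Here vertex c appears in no bag, so the decomposition is invalid.

No — vertex c appears in no bag.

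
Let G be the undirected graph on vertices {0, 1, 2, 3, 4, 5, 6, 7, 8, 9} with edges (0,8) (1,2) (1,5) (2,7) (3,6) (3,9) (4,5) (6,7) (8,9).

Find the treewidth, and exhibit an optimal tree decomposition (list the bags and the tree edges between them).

Treewidth 1.
Bags: B1 = {4, 5}  B2 = {1, 5}  B3 = {1, 2}  B4 = {2, 7}  B5 = {6, 7}  B6 = {3, 6}  B7 = {3, 9}  B8 = {8, 9}  B9 = {0, 8}
Tree: B1–B2, B2–B3, B3–B4, B4–B5, B5–B6, B6–B7, B7–B8, B8–B9

The largest bag has 2 vertices, giving width 1; this decomposition certifies tw(G) ≤ 1. G has an edge, so its treewidth is at least 1. Hence tw(G) = 1 exactly.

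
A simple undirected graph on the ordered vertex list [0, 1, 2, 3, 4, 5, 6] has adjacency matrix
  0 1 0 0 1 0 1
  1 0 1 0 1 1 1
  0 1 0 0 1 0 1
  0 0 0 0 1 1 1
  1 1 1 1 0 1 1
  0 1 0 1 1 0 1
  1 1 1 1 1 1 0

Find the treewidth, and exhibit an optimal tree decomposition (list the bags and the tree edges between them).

Every bag has size at most 4, so the width is 4 − 1 = 3 and tw(G) ≤ 3. Conversely, {0, 1, 4, 6} is a clique of size 4, and the vertices of any clique must share a bag in every tree decomposition; so some bag has ≥ 4 vertices and tw(G) ≥ 3. The upper and lower bounds meet at 3, so that is the treewidth.

Treewidth 3.
Bags: B1 = {1, 2, 4, 6}  B2 = {1, 4, 5, 6}  B3 = {0, 1, 4, 6}  B4 = {3, 4, 5, 6}
Tree: B1–B2, B1–B3, B2–B4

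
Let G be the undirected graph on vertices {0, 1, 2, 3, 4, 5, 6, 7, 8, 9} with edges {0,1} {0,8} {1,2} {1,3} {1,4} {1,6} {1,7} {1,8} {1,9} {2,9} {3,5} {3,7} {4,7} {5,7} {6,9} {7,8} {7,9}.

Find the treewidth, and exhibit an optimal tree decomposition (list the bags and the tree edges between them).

Treewidth 2.
One such decomposition:
Bags: B1 = {1, 3, 7}  B2 = {1, 7, 8}  B3 = {1, 7, 9}  B4 = {3, 5, 7}  B5 = {1, 4, 7}  B6 = {1, 6, 9}  B7 = {1, 2, 9}  B8 = {0, 1, 8}
Tree: B1–B2, B2–B3, B1–B4, B2–B5, B3–B6, B6–B7, B2–B8

The largest bag has 3 vertices, giving width 2; this decomposition certifies tw(G) ≤ 2. For the lower bound, the 3 vertices {0, 1, 8} are pairwise adjacent, and any tree decomposition puts a clique entirely inside one bag — forcing width ≥ 2. Combining the bounds, tw(G) = 2.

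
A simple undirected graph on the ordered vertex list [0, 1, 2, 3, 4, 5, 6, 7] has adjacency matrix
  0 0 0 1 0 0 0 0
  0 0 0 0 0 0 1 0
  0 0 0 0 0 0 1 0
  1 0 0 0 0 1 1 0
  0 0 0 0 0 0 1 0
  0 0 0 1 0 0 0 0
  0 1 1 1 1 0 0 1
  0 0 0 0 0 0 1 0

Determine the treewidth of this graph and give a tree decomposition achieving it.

Treewidth 1.
Bags: B1 = {3, 5}  B2 = {3, 6}  B3 = {6, 7}  B4 = {1, 6}  B5 = {4, 6}  B6 = {2, 6}  B7 = {0, 3}
Tree: B1–B2, B2–B3, B3–B4, B2–B5, B3–B6, B2–B7

Every bag has size at most 2, so the width is 2 − 1 = 1 and tw(G) ≤ 1. Since G has at least one edge (e.g. 3–5), it is not an edgeless graph, so tw(G) ≥ 1. Therefore the treewidth is 1.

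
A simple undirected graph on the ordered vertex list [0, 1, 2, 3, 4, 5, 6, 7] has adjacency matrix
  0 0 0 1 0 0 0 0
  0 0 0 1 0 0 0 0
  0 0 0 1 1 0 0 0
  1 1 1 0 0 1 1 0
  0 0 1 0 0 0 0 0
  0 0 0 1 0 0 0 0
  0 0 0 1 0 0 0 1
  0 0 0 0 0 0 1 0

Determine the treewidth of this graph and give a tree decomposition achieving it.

Treewidth 1.
One optimal decomposition is:
Bags: B1 = {2, 3}  B2 = {3, 5}  B3 = {1, 3}  B4 = {3, 6}  B5 = {6, 7}  B6 = {2, 4}  B7 = {0, 3}
Tree: B1–B2, B2–B3, B2–B4, B4–B5, B1–B6, B3–B7

The largest bag has 2 vertices, giving width 1; this decomposition certifies tw(G) ≤ 1. Any graph with an edge has treewidth ≥ 1, and G has the edge 2–3. Hence tw(G) = 1 exactly.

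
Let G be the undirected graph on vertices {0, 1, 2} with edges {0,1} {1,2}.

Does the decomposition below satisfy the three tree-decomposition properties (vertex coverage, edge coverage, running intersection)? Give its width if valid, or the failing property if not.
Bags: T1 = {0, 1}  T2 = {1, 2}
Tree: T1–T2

Yes; width 1.

Vertex coverage: the bags together contain {0, 1, 2}, the full vertex set. Edge coverage: each edge of G has both endpoints in at least one bag. Running intersection: for every vertex, the bags containing it form a connected subtree. All three properties hold, so this is a valid tree decomposition of width max|bag| − 1 = 1, and hence tw(G) ≤ 1.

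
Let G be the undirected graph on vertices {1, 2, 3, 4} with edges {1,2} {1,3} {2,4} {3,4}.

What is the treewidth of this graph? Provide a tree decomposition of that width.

Every bag has size at most 3, so the width is 3 − 1 = 2 and tw(G) ≤ 2. The edges 4–3–1–2–4 form a cycle, so G is not a tree and its treewidth is at least 2. Combining the bounds, tw(G) = 2.

Treewidth 2.
One optimal decomposition is:
Bags: B1 = {1, 3, 4}  B2 = {1, 2, 4}
Tree: B1–B2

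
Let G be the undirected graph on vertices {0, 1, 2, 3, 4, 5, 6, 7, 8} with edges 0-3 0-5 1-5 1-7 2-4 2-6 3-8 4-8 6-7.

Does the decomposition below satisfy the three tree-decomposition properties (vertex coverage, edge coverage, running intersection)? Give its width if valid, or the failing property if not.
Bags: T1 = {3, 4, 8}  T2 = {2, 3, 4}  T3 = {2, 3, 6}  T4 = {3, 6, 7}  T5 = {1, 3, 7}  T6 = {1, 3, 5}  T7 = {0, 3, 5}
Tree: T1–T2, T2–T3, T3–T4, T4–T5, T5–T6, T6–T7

Yes; width 2.

Every vertex of G appears in some bag (union = {0, 1, 2, 3, 4, 5, 6, 7, 8}); every edge is covered by a bag; and for each vertex v the set of bags containing v is connected in the bag tree. The decomposition is therefore valid. The largest bag has 3 vertices, so the width is 2.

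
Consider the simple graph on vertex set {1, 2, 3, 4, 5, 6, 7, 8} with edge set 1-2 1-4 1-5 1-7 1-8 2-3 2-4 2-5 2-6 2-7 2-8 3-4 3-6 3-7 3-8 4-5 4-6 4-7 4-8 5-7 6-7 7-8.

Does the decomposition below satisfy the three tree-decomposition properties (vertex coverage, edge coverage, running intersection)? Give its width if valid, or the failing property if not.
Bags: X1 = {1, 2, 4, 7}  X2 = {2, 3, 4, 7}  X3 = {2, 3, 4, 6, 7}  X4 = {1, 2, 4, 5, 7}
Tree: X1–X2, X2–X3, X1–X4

No — vertex 8 appears in no bag.

A tree decomposition must satisfy three properties: every vertex lies in some bag; for every edge, both endpoints lie together in some bag; and for every vertex, the bags containing it form a connected subtree. Here vertex 8 appears in no bag, so the decomposition is invalid.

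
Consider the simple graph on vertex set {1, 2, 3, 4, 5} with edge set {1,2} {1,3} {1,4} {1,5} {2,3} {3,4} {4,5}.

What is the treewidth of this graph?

2

A width-2 tree decomposition is:
Bags: B1 = {1, 3, 4}  B2 = {1, 2, 3}  B3 = {1, 4, 5}
Tree: B1–B2, B1–B3
The largest bag has 3 vertices, giving width 2; this decomposition certifies tw(G) ≤ 2. Conversely, {1, 2, 3} is a clique of size 3, and the vertices of any clique must share a bag in every tree decomposition; so some bag has ≥ 3 vertices and tw(G) ≥ 2. Combining the bounds, tw(G) = 2.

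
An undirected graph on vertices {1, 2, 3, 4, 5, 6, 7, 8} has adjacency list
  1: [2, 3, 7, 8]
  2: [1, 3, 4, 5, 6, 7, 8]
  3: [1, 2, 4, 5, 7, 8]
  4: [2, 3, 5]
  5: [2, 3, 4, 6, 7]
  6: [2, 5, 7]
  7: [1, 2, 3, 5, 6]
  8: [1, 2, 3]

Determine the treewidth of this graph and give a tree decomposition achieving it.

Treewidth 3.
One such decomposition:
Bags: B1 = {2, 3, 5, 7}  B2 = {1, 2, 3, 7}  B3 = {1, 2, 3, 8}  B4 = {2, 5, 6, 7}  B5 = {2, 3, 4, 5}
Tree: B1–B2, B2–B3, B1–B4, B1–B5

Every bag has size at most 4, so the width is 4 − 1 = 3 and tw(G) ≤ 3. For the lower bound, the 4 vertices {1, 2, 3, 8} are pairwise adjacent, and any tree decomposition puts a clique entirely inside one bag — forcing width ≥ 3. Therefore the treewidth is 3.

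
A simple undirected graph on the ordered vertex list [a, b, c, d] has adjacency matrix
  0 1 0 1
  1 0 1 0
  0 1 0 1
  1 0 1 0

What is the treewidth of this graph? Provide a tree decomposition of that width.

Every bag has size at most 3, so the width is 3 − 1 = 2 and tw(G) ≤ 2. For the lower bound, G contains the cycle d–c–b–a–d, so G is not a forest; only forests have treewidth ≤ 1, hence tw(G) ≥ 2. Therefore the treewidth is 2.

Treewidth 2.
Bags: B1 = {b, c, d}  B2 = {a, b, d}
Tree: B1–B2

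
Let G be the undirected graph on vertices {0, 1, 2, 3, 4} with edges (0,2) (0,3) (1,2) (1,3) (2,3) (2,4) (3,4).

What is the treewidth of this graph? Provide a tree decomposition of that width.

The largest bag has 3 vertices, giving width 2; this decomposition certifies tw(G) ≤ 2. For the lower bound, the 3 vertices {0, 2, 3} are pairwise adjacent, and any tree decomposition puts a clique entirely inside one bag — forcing width ≥ 2. Hence tw(G) = 2 exactly.

Treewidth 2.
One such decomposition:
Bags: B1 = {2, 3, 4}  B2 = {1, 2, 3}  B3 = {0, 2, 3}
Tree: B1–B2, B1–B3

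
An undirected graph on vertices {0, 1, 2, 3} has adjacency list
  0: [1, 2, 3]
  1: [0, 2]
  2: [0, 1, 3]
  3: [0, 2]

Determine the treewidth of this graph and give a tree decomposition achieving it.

Every bag has size at most 3, so the width is 3 − 1 = 2 and tw(G) ≤ 2. For the lower bound, the 3 vertices {0, 1, 2} are pairwise adjacent, and any tree decomposition puts a clique entirely inside one bag — forcing width ≥ 2. The upper and lower bounds meet at 2, so that is the treewidth.

Treewidth 2.
One such decomposition:
Bags: B1 = {0, 1, 2}  B2 = {0, 2, 3}
Tree: B1–B2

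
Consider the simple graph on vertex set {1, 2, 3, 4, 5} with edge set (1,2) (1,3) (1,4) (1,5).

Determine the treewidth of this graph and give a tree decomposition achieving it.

Treewidth 1.
One such decomposition:
Bags: B1 = {1, 5}  B2 = {1, 4}  B3 = {1, 3}  B4 = {1, 2}
Tree: B1–B2, B1–B3, B2–B4

The largest bag has 2 vertices, giving width 1; this decomposition certifies tw(G) ≤ 1. Any graph with an edge has treewidth ≥ 1, and G has the edge 5–1. Therefore the treewidth is 1.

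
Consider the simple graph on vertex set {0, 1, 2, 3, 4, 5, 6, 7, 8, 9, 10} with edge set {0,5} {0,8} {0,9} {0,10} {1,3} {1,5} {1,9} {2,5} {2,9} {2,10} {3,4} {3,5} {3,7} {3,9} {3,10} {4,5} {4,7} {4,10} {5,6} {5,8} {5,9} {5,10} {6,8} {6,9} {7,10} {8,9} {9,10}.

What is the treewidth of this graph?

A width-3 tree decomposition is:
Bags: B1 = {3, 5, 9, 10}  B2 = {0, 5, 9, 10}  B3 = {3, 4, 5, 10}  B4 = {0, 5, 8, 9}  B5 = {3, 4, 7, 10}  B6 = {5, 6, 8, 9}  B7 = {2, 5, 9, 10}  B8 = {1, 3, 5, 9}
Tree: B1–B2, B1–B3, B2–B4, B3–B5, B4–B6, B2–B7, B1–B8
Each bag holds 4 vertices, so the decomposition has width 3, which upper-bounds the treewidth. On the other hand G contains the 4-clique {0, 5, 8, 9}. A clique must lie in a single bag of any decomposition, so no decomposition can have width below 3. Combining the bounds, tw(G) = 3.

3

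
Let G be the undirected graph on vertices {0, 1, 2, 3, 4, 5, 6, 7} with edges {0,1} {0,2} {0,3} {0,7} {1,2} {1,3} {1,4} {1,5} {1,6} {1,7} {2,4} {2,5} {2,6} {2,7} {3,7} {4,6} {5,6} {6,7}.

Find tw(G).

3

A width-3 tree decomposition is:
Bags: B1 = {1, 2, 4, 6}  B2 = {1, 2, 6, 7}  B3 = {0, 1, 2, 7}  B4 = {0, 1, 3, 7}  B5 = {1, 2, 5, 6}
Tree: B1–B2, B2–B3, B3–B4, B2–B5
Each bag holds 4 vertices, so the decomposition has width 3, which upper-bounds the treewidth. For the lower bound, the 4 vertices {0, 1, 2, 7} are pairwise adjacent, and any tree decomposition puts a clique entirely inside one bag — forcing width ≥ 3. Therefore the treewidth is 3.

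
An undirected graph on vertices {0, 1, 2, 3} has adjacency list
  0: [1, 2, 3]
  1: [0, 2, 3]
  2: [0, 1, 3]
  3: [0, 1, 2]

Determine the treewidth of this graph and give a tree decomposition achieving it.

With just one bag of size 4, the width is 4 − 1 = 3, so tw(G) ≤ 3. Conversely, {0, 1, 2, 3} is a clique of size 4, and the vertices of any clique must share a bag in every tree decomposition; so some bag has ≥ 4 vertices and tw(G) ≥ 3. The upper and lower bounds meet at 3, so that is the treewidth.

Treewidth 3.
One optimal decomposition is:
Bags: B1 = {0, 1, 2, 3}
Tree: (single bag)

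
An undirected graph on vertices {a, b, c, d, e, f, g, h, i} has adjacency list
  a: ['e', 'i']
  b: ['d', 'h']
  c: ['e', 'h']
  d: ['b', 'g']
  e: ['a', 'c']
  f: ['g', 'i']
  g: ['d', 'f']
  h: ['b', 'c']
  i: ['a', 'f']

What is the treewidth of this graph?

A width-2 tree decomposition is:
Bags: B1 = {b, d, g}  B2 = {b, g, h}  B3 = {c, g, h}  B4 = {c, e, g}  B5 = {a, e, g}  B6 = {a, g, i}  B7 = {f, g, i}
Tree: B1–B2, B2–B3, B3–B4, B4–B5, B5–B6, B6–B7
Every bag has size at most 3, so the width is 3 − 1 = 2 and tw(G) ≤ 2. The edges g–d–b–h–c–e–a–i–f–g form a cycle, so G is not a tree and its treewidth is at least 2. Hence tw(G) = 2 exactly.

2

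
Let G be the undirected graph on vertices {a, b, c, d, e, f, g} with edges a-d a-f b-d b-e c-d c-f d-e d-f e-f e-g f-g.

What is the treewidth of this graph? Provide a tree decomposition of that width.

Treewidth 2.
Bags: B1 = {d, e, f}  B2 = {b, d, e}  B3 = {e, f, g}  B4 = {c, d, f}  B5 = {a, d, f}
Tree: B1–B2, B1–B3, B1–B4, B1–B5

Every bag has size at most 3, so the width is 3 − 1 = 2 and tw(G) ≤ 2. Conversely, {d, e, f} is a clique of size 3, and the vertices of any clique must share a bag in every tree decomposition; so some bag has ≥ 3 vertices and tw(G) ≥ 2. Hence tw(G) = 2 exactly.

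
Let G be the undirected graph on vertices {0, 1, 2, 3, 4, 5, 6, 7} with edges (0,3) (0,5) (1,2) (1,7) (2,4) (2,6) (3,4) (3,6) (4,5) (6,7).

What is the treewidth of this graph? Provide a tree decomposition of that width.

Treewidth 2.
One such decomposition:
Bags: B1 = {0, 3, 5}  B2 = {3, 4, 5}  B3 = {3, 4, 6}  B4 = {2, 4, 6}  B5 = {2, 6, 7}  B6 = {1, 2, 7}
Tree: B1–B2, B2–B3, B3–B4, B4–B5, B5–B6

Every bag has size at most 3, so the width is 3 − 1 = 2 and tw(G) ≤ 2. The edges 0–5–4–3–0 form a cycle, so G is not a tree and its treewidth is at least 2. The upper and lower bounds meet at 2, so that is the treewidth.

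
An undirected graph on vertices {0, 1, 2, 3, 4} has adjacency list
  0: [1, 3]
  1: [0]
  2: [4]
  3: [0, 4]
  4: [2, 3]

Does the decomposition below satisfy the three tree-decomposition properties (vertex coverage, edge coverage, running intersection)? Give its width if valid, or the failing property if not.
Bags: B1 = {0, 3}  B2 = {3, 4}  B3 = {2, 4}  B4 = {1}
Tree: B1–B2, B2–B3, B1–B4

No — edge (0,1) lies in no bag.

A tree decomposition must satisfy three properties: every vertex lies in some bag; for every edge, both endpoints lie together in some bag; and for every vertex, the bags containing it form a connected subtree. Here edge (0,1) lies in no bag, so the decomposition is invalid.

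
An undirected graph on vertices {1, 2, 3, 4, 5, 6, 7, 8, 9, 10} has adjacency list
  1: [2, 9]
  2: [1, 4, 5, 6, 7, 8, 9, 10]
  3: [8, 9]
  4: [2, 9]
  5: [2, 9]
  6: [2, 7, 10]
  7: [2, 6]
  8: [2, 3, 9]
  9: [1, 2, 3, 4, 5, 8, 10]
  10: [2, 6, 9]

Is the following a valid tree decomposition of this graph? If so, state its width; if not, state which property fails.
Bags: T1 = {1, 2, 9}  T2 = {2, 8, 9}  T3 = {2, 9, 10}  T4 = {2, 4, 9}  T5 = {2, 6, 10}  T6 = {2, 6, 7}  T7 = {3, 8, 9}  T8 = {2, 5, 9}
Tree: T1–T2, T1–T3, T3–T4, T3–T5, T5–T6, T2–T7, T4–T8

Yes; width 2.

Vertex coverage: the bags together contain {1, 2, 3, 4, 5, 6, 7, 8, 9, 10}, the full vertex set. Edge coverage: each edge of G has both endpoints in at least one bag. Running intersection: for every vertex, the bags containing it form a connected subtree. All three properties hold, so this is a valid tree decomposition of width max|bag| − 1 = 2, and hence tw(G) ≤ 2.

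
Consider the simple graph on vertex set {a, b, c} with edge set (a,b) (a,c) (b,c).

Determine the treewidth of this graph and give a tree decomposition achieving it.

A single bag containing all 3 vertices is trivially a valid decomposition of width 2. Conversely, {a, b, c} is a clique of size 3, and the vertices of any clique must share a bag in every tree decomposition; so some bag has ≥ 3 vertices and tw(G) ≥ 2. Combining the bounds, tw(G) = 2.

Treewidth 2.
One such decomposition:
Bags: B1 = {a, b, c}
Tree: (single bag)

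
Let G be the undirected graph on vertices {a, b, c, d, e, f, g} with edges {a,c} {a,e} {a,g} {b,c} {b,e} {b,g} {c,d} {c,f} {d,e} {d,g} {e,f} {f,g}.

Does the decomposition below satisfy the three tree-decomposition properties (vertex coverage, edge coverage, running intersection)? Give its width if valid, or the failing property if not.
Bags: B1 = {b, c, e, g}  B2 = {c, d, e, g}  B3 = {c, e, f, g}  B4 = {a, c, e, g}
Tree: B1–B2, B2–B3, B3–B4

Yes; width 3.

Every vertex of G appears in some bag (union = {a, b, c, d, e, f, g}); every edge is covered by a bag; and for each vertex v the set of bags containing v is connected in the bag tree. The decomposition is therefore valid. The largest bag has 4 vertices, so the width is 3.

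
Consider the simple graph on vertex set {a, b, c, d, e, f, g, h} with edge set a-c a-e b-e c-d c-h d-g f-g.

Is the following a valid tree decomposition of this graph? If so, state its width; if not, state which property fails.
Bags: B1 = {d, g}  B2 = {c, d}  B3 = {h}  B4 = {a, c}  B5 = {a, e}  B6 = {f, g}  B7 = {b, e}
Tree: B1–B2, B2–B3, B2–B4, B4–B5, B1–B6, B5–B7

A tree decomposition must satisfy three properties: every vertex lies in some bag; for every edge, both endpoints lie together in some bag; and for every vertex, the bags containing it form a connected subtree. Here edge (c,h) lies in no bag, so the decomposition is invalid.

No — edge (c,h) lies in no bag.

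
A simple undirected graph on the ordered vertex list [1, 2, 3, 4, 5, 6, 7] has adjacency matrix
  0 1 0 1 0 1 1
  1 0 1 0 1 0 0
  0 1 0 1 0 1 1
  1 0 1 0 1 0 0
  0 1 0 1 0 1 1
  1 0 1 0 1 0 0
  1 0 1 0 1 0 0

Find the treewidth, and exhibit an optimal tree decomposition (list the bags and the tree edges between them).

Treewidth 3.
One optimal decomposition is:
Bags: B1 = {1, 3, 4, 5}  B2 = {1, 3, 5, 7}  B3 = {1, 2, 3, 5}  B4 = {1, 3, 5, 6}
Tree: B1–B2, B2–B3, B3–B4

Each bag holds 4 vertices, so the decomposition has width 3, which upper-bounds the treewidth. For the lower bound: the 4 vertex sets {1,4}, {5,7}, {3}, {2} are disjoint, each induces a connected subgraph, and every pair is joined by at least one edge of G. Contracting each set to a single vertex therefore yields K_{4} as a minor, and since treewidth is minor-monotone, tw(G) ≥ tw(K_{4}) = 3. Hence tw(G) = 3 exactly.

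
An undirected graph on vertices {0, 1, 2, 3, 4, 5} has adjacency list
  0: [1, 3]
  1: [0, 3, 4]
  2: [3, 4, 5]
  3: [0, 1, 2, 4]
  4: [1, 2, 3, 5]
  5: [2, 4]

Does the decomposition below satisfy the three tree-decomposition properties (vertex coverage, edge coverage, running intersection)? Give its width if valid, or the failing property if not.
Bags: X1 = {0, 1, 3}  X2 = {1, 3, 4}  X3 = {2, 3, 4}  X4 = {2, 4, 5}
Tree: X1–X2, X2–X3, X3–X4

Yes; width 2.

Every vertex of G appears in some bag (union = {0, 1, 2, 3, 4, 5}); every edge is covered by a bag; and for each vertex v the set of bags containing v is connected in the bag tree. The decomposition is therefore valid. The largest bag has 3 vertices, so the width is 2.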